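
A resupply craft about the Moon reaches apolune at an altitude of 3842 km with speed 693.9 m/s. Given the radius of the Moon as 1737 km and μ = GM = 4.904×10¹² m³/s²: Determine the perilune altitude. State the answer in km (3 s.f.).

perilune altitude ≈ 367 km

r_a = 1737 + 3842 = 5579.0 km = 5.579×10⁶ m.
Specific energy ε = v²/2 − μ/r = -6.383×10⁵ J/kg, so a = −μ/(2ε) = 3.842×10⁶ m.
The apsides satisfy r_p + r_a = 2a, so the perilune radius is 2a − r_a = 2.104×10⁶ m = 2104.4 km.
Perilune altitude = 2104.4 − 1737 = 367.37 km.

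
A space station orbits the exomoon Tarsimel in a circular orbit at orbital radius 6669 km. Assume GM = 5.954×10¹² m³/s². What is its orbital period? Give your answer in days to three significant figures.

r = 6669 km = 6.669×10⁶ m.
Kepler's third law: T = 2π√(r³/μ) = 2π√((6.669×10⁶)³ / 5.954×10¹²).
r³/μ = 4.982×10⁷ s², so T = 2π × 7.058×10³ = 4.435×10⁴ s.
Converting: 4.435×10⁴ s ÷ 86400 = 0.5133 days.

T ≈ 0.513 days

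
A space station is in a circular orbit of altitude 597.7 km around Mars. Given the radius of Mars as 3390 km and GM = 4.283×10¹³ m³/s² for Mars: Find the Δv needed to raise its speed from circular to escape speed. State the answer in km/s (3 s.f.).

Δv ≈ 1.36 km/s

r = 3390 + 597.7 = 3987.7 km = 3.9877×10⁶ m.
Circular speed v_c = √(μ/r) = 3277 m/s.
Escape speed v_esc = √(2μ/r) = √2 × v_c = 4635 m/s.
Δv = v_esc − v_c = 1357 m/s = 1.357 km/s.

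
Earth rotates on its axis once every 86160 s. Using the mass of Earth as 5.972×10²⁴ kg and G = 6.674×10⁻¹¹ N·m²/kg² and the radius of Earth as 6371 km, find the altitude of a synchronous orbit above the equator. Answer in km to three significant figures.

h_sync ≈ 35800 km

μ = GM = 6.674×10⁻¹¹ × 5.972×10²⁴ = 3.986×10¹⁴ m³/s².
A synchronous orbit has period T, so by Kepler's third law a = (μT²/4π²)^(1/3).
μT²/4π² = 3.986×10¹⁴ × (8.616×10⁴)² / 39.48 = 7.495×10²² m³.
a = 4.216×10⁷ m = 42162 km.
Altitude h = a − R = 42162 − 6371 = 35791 km.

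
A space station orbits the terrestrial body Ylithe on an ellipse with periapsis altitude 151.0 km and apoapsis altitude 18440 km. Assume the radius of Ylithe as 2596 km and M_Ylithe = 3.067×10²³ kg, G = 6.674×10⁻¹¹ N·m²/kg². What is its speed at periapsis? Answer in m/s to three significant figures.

v ≈ 3630 m/s

μ = GM = 6.674×10⁻¹¹ × 3.067×10²³ = 2.047×10¹³ m³/s².
r_p = 2596 + 151.0 = 2747.0 km = 2.7470×10⁶ m.
r_a = 2596 + 18440 = 21036 km = 2.1036×10⁷ m.
Semi-major axis a = (r_p + r_a)/2 = 11892 km = 1.189×10⁷ m.
Vis-viva: v² = μ(2/r − 1/a) = 2.047×10¹³ × (7.281×10⁻⁷ − 8.409×10⁻⁸) = 1.318×10⁷ m²/s².
v = 3631 m/s.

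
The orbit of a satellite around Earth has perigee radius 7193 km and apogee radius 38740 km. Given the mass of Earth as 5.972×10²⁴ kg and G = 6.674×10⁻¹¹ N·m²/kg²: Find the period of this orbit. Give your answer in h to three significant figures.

T ≈ 9.62 h

μ = GM = 6.674×10⁻¹¹ × 5.972×10²⁴ = 3.986×10¹⁴ m³/s².
Semi-major axis a = (r_p + r_a)/2 = (7193.0 + 38740)/2 = 22966 km = 2.297×10⁷ m.
By Kepler's third law T = 2π√(a³/μ) = 2π × 5.513×10³ = 3.464×10⁴ s.
= 9.622 h.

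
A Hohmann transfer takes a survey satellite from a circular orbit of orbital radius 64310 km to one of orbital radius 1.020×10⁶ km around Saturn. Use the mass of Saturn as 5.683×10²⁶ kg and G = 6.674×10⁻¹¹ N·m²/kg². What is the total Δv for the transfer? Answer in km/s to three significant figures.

Δv_total ≈ 13.0 km/s

μ = GM = 6.674×10⁻¹¹ × 5.683×10²⁶ = 3.793×10¹⁶ m³/s².
r₁ = 64310 km = 6.431×10⁷ m.
r₂ = 1.020×10⁶ km = 1.020×10⁹ m.
Transfer ellipse a_t = (r₁ + r₂)/2 = 5.422×10⁸ m.
At r₁: circular v_c1 = √(μ/r₁) = 24290 m/s; transfer-perikrone v_p = √[μ(2/r₁ − 1/a_t)] = 33310 m/s.
Δv₁ = v_p − v_c1 = 9025 m/s.
At r₂: circular v_c2 = √(μ/r₂) = 6098 m/s; transfer-apokrone v_a = √[μ(2/r₂ − 1/a_t)] = 2100 m/s.
Δv₂ = v_c2 − v_a = 3998 m/s.
Total Δv = Δv₁ + Δv₂ = 13020 m/s = 13.02 km/s.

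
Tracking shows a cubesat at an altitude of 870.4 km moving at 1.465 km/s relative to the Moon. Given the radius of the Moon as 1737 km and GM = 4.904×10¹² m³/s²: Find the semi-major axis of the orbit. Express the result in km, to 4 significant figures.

r = 1737 + 870.4 = 2607.4 km = 2.607×10⁶ m.
Specific orbital energy ε = v²/2 − μ/r = (1465)²/2 − 4.904×10¹²/2.607×10⁶ = -8.077×10⁵ J/kg.
Since ε = −μ/(2a), a = −μ/(2ε) = 3.036×10⁶ m = 3035.8 km.

a ≈ 3036 km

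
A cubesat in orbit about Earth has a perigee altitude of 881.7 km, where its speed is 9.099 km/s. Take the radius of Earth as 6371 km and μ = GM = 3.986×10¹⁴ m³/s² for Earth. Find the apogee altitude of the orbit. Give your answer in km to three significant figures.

r_p = 6371 + 881.7 = 7252.7 km = 7.253×10⁶ m.
Specific energy ε = v²/2 − μ/r = -1.356×10⁷ J/kg, so a = −μ/(2ε) = 1.469×10⁷ m.
The apsides satisfy r_p + r_a = 2a, so the apogee radius is 2a − r_p = 2.214×10⁷ m = 22136 km.
Apogee altitude = 22136 − 6371 = 15765 km.

apogee altitude ≈ 15800 km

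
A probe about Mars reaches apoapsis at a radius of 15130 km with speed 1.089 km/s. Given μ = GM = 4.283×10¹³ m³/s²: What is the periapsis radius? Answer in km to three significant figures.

r_a = 1.513×10⁷ m.
Specific energy ε = v²/2 − μ/r = -2.238×10⁶ J/kg, so a = −μ/(2ε) = 9.569×10⁶ m.
The apsides satisfy r_p + r_a = 2a, so the periapsis radius is 2a − r_a = 4.009×10⁶ m = 4009.0 km.

periapsis radius ≈ 4010 km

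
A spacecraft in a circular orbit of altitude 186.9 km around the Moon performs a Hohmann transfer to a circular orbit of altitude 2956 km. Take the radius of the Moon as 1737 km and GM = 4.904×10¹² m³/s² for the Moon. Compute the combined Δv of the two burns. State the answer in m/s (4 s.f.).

Δv_total ≈ 547.7 m/s

r₁ = 1737 + 186.9 = 1923.9 km = 1.9239×10⁶ m.
r₂ = 1737 + 2956 = 4693.0 km = 4.6930×10⁶ m.
Transfer ellipse a_t = (r₁ + r₂)/2 = 3.308×10⁶ m.
At r₁: circular v_c1 = √(μ/r₁) = 1597 m/s; transfer-perilune v_p = √[μ(2/r₁ − 1/a_t)] = 1902 m/s.
Δv₁ = v_p − v_c1 = 304.9 m/s.
At r₂: circular v_c2 = √(μ/r₂) = 1022 m/s; transfer-apolune v_a = √[μ(2/r₂ − 1/a_t)] = 779.5 m/s.
Δv₂ = v_c2 − v_a = 242.7 m/s.
Total Δv = Δv₁ + Δv₂ = 547.7 m/s.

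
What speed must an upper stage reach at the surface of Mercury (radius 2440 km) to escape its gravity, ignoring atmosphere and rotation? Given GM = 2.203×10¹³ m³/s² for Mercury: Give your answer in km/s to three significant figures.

v_esc ≈ 4.25 km/s

r = R = 2.440×10⁶ m.
Escape speed v_esc = √(2μ/r) = √(2 × 2.203×10¹³ / 2.440×10⁶) = √(1.806×10⁷) = 4249 m/s.
= 4.249 km/s.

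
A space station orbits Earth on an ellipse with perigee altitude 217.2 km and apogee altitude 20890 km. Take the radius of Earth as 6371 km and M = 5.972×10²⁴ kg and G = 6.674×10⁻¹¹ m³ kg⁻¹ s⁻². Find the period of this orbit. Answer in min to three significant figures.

T ≈ 365 min

μ = GM = 6.674×10⁻¹¹ × 5.972×10²⁴ = 3.986×10¹⁴ m³/s².
r_p = 6371 + 217.2 = 6588.2 km = 6.5882×10⁶ m.
r_a = 6371 + 20890 = 27261 km = 2.7261×10⁷ m.
Semi-major axis a = (r_p + r_a)/2 = (6588.2 + 27261)/2 = 16925 km = 1.692×10⁷ m.
By Kepler's third law T = 2π√(a³/μ) = 2π × 3.488×10³ = 2.191×10⁴ s.
= 365.2 min.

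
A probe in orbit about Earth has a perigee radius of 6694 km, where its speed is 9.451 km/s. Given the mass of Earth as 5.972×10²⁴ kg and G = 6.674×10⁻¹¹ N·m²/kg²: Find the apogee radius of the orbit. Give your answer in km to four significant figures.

μ = GM = 6.674×10⁻¹¹ × 5.972×10²⁴ = 3.986×10¹⁴ m³/s².
r_p = 6.694×10⁶ m.
Specific energy ε = v²/2 − μ/r = -1.488×10⁷ J/kg, so a = −μ/(2ε) = 1.339×10⁷ m.
The apsides satisfy r_p + r_a = 2a, so the apogee radius is 2a − r_p = 2.009×10⁷ m = 20090 km.

apogee radius ≈ 20090 km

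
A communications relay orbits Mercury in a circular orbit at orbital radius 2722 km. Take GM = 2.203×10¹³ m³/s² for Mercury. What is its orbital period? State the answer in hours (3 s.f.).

r = 2722 km = 2.722×10⁶ m.
Kepler's third law: T = 2π√(r³/μ) = 2π√((2.722×10⁶)³ / 2.203×10¹³).
r³/μ = 9.155×10⁵ s², so T = 2π × 9.568×10² = 6.012×10³ s.
Converting: 6.012×10³ s ÷ 3600 = 1.670 hours.

T ≈ 1.67 hours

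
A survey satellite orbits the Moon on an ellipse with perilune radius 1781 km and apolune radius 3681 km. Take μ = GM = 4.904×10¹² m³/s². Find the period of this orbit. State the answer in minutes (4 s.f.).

T ≈ 213.4 minutes

Semi-major axis a = (r_p + r_a)/2 = (1781.0 + 3681.0)/2 = 2731.0 km = 2.731×10⁶ m.
By Kepler's third law T = 2π√(a³/μ) = 2π × 2.038×10³ = 1.281×10⁴ s.
= 213.4 minutes.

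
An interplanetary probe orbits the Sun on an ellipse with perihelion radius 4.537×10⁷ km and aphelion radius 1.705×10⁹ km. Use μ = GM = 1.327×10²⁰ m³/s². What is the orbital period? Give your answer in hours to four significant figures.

Semi-major axis a = (r_p + r_a)/2 = (4.5370×10⁷ + 1.7050×10⁹)/2 = 8.7518×10⁸ km = 8.752×10¹¹ m.
By Kepler's third law T = 2π√(a³/μ) = 2π × 7.107×10⁷ = 4.466×10⁸ s.
= 1.240×10⁵ hours.

T ≈ 124000 hours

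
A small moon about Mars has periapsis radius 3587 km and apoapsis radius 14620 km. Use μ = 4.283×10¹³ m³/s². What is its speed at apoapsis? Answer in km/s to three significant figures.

v ≈ 1.07 km/s

Semi-major axis a = (r_p + r_a)/2 = 9103.5 km = 9.104×10⁶ m.
Vis-viva: v² = μ(2/r − 1/a) = 4.283×10¹³ × (1.368×10⁻⁷ − 1.098×10⁻⁷) = 1.154×10⁶ m²/s².
v = 1074 m/s = 1.074 km/s.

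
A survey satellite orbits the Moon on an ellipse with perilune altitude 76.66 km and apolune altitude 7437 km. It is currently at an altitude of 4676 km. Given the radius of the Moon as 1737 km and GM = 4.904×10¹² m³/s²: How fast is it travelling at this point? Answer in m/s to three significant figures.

r_p = 1737 + 76.66 = 1813.7 km = 1.8137×10⁶ m.
r_a = 1737 + 7437 = 9174.0 km = 9.1740×10⁶ m.
r = 1737 + 4676 = 6413.0 km = 6.413×10⁶ m.
Semi-major axis a = (r_p + r_a)/2 = 5493.8 km = 5.494×10⁶ m.
Vis-viva: v² = μ(2/r − 1/a) = 4.904×10¹² × (3.119×10⁻⁷ − 1.820×10⁻⁷) = 6.368×10⁵ m²/s².
v = 798.0 m/s.

v ≈ 798 m/s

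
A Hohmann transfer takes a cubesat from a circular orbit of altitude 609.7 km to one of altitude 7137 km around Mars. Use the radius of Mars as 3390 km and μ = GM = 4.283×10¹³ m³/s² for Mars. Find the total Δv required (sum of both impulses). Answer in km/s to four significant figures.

r₁ = 3390 + 609.7 = 3999.7 km = 3.9997×10⁶ m.
r₂ = 3390 + 7137 = 10527 km = 1.0527×10⁷ m.
Transfer ellipse a_t = (r₁ + r₂)/2 = 7.263×10⁶ m.
At r₁: circular v_c1 = √(μ/r₁) = 3272 m/s; transfer-periapsis v_p = √[μ(2/r₁ − 1/a_t)] = 3940 m/s.
Δv₁ = v_p − v_c1 = 667.2 m/s.
At r₂: circular v_c2 = √(μ/r₂) = 2017 m/s; transfer-apoapsis v_a = √[μ(2/r₂ − 1/a_t)] = 1497 m/s.
Δv₂ = v_c2 − v_a = 520.3 m/s.
Total Δv = Δv₁ + Δv₂ = 1187 m/s = 1.187 km/s.

Δv_total ≈ 1.187 km/s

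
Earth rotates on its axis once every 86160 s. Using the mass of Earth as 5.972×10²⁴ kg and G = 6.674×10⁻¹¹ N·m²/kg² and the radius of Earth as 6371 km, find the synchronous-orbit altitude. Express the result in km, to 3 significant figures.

h_sync ≈ 35800 km

μ = GM = 6.674×10⁻¹¹ × 5.972×10²⁴ = 3.986×10¹⁴ m³/s².
A synchronous orbit has period T, so by Kepler's third law a = (μT²/4π²)^(1/3).
μT²/4π² = 3.986×10¹⁴ × (8.616×10⁴)² / 39.48 = 7.495×10²² m³.
a = 4.216×10⁷ m = 42162 km.
Altitude h = a − R = 42162 − 6371 = 35791 km.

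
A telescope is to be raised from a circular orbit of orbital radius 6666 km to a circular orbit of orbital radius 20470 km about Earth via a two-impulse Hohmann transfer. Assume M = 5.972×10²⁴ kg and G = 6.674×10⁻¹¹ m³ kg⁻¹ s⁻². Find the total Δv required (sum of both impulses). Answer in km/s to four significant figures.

μ = GM = 6.674×10⁻¹¹ × 5.972×10²⁴ = 3.986×10¹⁴ m³/s².
r₁ = 6666 km = 6.666×10⁶ m.
r₂ = 20470 km = 2.047×10⁷ m.
Transfer ellipse a_t = (r₁ + r₂)/2 = 1.357×10⁷ m.
At r₁: circular v_c1 = √(μ/r₁) = 7733 m/s; transfer-perigee v_p = √[μ(2/r₁ − 1/a_t)] = 9498 m/s.
Δv₁ = v_p − v_c1 = 1765 m/s.
At r₂: circular v_c2 = √(μ/r₂) = 4413 m/s; transfer-apogee v_a = √[μ(2/r₂ − 1/a_t)] = 3093 m/s.
Δv₂ = v_c2 − v_a = 1320 m/s.
Total Δv = Δv₁ + Δv₂ = 3085 m/s = 3.085 km/s.

Δv_total ≈ 3.085 km/s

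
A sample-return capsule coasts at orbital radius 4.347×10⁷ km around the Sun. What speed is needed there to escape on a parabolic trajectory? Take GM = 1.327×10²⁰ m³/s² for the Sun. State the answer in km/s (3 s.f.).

v_esc ≈ 78.1 km/s

r = 4.347×10⁷ km = 4.347×10¹⁰ m.
Escape speed v_esc = √(2μ/r) = √(2 × 1.327×10²⁰ / 4.347×10¹⁰) = √(6.105×10⁹) = 78140 m/s.
= 78.14 km/s.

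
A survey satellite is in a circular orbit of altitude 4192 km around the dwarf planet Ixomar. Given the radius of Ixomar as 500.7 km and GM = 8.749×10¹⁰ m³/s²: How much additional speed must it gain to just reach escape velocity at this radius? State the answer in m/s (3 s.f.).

Δv ≈ 56.6 m/s

r = 500.7 + 4192 = 4692.7 km = 4.6927×10⁶ m.
Circular speed v_c = √(μ/r) = 136.5 m/s.
Escape speed v_esc = √(2μ/r) = √2 × v_c = 193.1 m/s.
Δv = v_esc − v_c = 56.56 m/s.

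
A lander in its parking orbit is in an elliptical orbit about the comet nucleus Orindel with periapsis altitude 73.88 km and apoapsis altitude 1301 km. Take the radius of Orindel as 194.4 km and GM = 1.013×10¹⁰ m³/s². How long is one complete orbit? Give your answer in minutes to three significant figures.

T ≈ 862 minutes

r_p = 194.4 + 73.88 = 268.28 km = 2.6828×10⁵ m.
r_a = 194.4 + 1301 = 1495.4 km = 1.4954×10⁶ m.
Semi-major axis a = (r_p + r_a)/2 = (268.28 + 1495.4)/2 = 881.84 km = 8.818×10⁵ m.
By Kepler's third law T = 2π√(a³/μ) = 2π × 8.228×10³ = 5.170×10⁴ s.
= 861.6 minutes.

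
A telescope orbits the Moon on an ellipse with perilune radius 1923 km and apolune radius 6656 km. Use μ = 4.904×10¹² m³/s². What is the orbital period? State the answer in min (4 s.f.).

T ≈ 420.1 min

Semi-major axis a = (r_p + r_a)/2 = (1923.0 + 6656.0)/2 = 4289.5 km = 4.290×10⁶ m.
By Kepler's third law T = 2π√(a³/μ) = 2π × 4.012×10³ = 2.521×10⁴ s.
= 420.1 min.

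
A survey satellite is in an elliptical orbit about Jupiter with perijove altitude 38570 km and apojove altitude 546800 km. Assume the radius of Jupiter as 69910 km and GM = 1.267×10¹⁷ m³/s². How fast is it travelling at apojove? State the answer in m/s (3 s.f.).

r_p = 69910 + 38570 = 108480 km = 1.0848×10⁸ m.
r_a = 69910 + 546800 = 616710 km = 6.1671×10⁸ m.
Semi-major axis a = (r_p + r_a)/2 = 3.6260×10⁵ km = 3.626×10⁸ m.
Vis-viva: v² = μ(2/r − 1/a) = 1.267×10¹⁷ × (3.243×10⁻⁹ − 2.758×10⁻⁹) = 6.146×10⁷ m²/s².
v = 7840 m/s.

v ≈ 7840 m/s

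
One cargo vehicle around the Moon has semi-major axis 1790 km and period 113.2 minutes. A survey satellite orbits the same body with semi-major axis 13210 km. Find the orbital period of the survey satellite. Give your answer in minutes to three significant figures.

T₂ ≈ 2270 minutes

Kepler's third law: T² ∝ a³, so T₂ = T₁ (a₂/a₁)^(3/2).
a₂/a₁ = 7.380, (a₂/a₁)^(3/2) = 20.05.
T₂ = 113.2 × 20.05 = 2269 minutes.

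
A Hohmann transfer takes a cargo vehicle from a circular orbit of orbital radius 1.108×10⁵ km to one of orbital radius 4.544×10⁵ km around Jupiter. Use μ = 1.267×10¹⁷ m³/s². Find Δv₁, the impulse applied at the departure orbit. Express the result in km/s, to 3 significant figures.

Δv ≈ 9.06 km/s

r₁ = 1.108×10⁵ km = 1.108×10⁸ m.
r₂ = 4.544×10⁵ km = 4.544×10⁸ m.
Transfer ellipse a_t = (r₁ + r₂)/2 = 2.826×10⁸ m.
At r₁: circular v_c1 = √(μ/r₁) = 33820 m/s; transfer-perijove v_p = √[μ(2/r₁ − 1/a_t)] = 42880 m/s.
Δv₁ = v_p − v_c1 = 9064 m/s.
= 9.064 km/s.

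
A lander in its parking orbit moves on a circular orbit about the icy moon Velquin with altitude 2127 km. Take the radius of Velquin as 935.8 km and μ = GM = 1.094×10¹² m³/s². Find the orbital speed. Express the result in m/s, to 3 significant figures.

v ≈ 598 m/s

r = 935.8 + 2127 = 3062.8 km = 3.0628×10⁶ m.
For a circular orbit v = √(μ/r) = √(1.094×10¹² / 3.063×10⁶) = √(3.572×10⁵) = 597.7 m/s.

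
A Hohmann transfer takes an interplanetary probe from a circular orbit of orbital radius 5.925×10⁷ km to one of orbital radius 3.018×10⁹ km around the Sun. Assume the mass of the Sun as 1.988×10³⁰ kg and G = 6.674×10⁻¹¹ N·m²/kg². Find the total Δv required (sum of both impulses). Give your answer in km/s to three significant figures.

μ = GM = 6.674×10⁻¹¹ × 1.988×10³⁰ = 1.327×10²⁰ m³/s².
r₁ = 5.925×10⁷ km = 5.925×10¹⁰ m.
r₂ = 3.018×10⁹ km = 3.018×10¹² m.
Transfer ellipse a_t = (r₁ + r₂)/2 = 1.539×10¹² m.
At r₁: circular v_c1 = √(μ/r₁) = 47320 m/s; transfer-perihelion v_p = √[μ(2/r₁ − 1/a_t)] = 66280 m/s.
Δv₁ = v_p − v_c1 = 18950 m/s.
At r₂: circular v_c2 = √(μ/r₂) = 6630 m/s; transfer-aphelion v_a = √[μ(2/r₂ − 1/a_t)] = 1301 m/s.
Δv₂ = v_c2 − v_a = 5329 m/s.
Total Δv = Δv₁ + Δv₂ = 24280 m/s = 24.28 km/s.

Δv_total ≈ 24.3 km/s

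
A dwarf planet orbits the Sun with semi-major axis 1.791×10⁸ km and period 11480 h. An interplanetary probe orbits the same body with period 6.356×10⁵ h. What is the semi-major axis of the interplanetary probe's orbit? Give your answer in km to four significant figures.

a₂ ≈ 2.602×10⁹ km

Kepler's third law: a³ ∝ T², so a₂ = a₁ (T₂/T₁)^(2/3).
T₂/T₁ = 55.37, (T₂/T₁)^(2/3) = 14.53.
a₂ = 1.791×10⁸ × 14.53 = 2.602×10⁹ km.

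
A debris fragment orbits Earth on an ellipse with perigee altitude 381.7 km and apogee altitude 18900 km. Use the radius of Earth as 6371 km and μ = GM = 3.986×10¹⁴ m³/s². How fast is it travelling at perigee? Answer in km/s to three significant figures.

v ≈ 9.65 km/s

r_p = 6371 + 381.7 = 6752.7 km = 6.7527×10⁶ m.
r_a = 6371 + 18900 = 25271 km = 2.5271×10⁷ m.
Semi-major axis a = (r_p + r_a)/2 = 16012 km = 1.601×10⁷ m.
Vis-viva: v² = μ(2/r − 1/a) = 3.986×10¹⁴ × (2.962×10⁻⁷ − 6.245×10⁻⁸) = 9.316×10⁷ m²/s².
v = 9652 m/s = 9.652 km/s.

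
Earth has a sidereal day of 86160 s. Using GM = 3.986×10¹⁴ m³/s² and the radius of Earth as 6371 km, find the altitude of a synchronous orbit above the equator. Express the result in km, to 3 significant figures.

A synchronous orbit has period T, so by Kepler's third law a = (μT²/4π²)^(1/3).
μT²/4π² = 3.986×10¹⁴ × (8.616×10⁴)² / 39.48 = 7.495×10²² m³.
a = 4.216×10⁷ m = 42163 km.
Altitude h = a − R = 42163 − 6371 = 35792 km.

h_sync ≈ 35800 km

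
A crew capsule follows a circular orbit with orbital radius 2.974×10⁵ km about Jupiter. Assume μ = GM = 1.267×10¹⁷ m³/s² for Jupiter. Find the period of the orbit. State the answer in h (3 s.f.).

T ≈ 25.1 h

r = 2.974×10⁵ km = 2.974×10⁸ m.
Kepler's third law: T = 2π√(r³/μ) = 2π√((2.974×10⁸)³ / 1.267×10¹⁷).
r³/μ = 2.076×10⁸ s², so T = 2π × 1.441×10⁴ = 9.053×10⁴ s.
Converting: 9.053×10⁴ s ÷ 3600 = 25.15 h.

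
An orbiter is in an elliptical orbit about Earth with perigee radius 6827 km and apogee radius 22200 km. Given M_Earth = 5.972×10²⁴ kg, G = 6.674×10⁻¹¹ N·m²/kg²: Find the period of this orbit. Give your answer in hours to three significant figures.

μ = GM = 6.674×10⁻¹¹ × 5.972×10²⁴ = 3.986×10¹⁴ m³/s².
Semi-major axis a = (r_p + r_a)/2 = (6827.0 + 22200)/2 = 14514 km = 1.451×10⁷ m.
By Kepler's third law T = 2π√(a³/μ) = 2π × 2.770×10³ = 1.740×10⁴ s.
= 4.834 hours.

T ≈ 4.83 hours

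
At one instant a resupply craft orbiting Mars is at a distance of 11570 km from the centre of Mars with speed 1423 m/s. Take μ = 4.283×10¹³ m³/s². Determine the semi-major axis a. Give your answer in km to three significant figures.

r = 1.157×10⁷ m.
Specific orbital energy ε = v²/2 − μ/r = (1423)²/2 − 4.283×10¹³/1.157×10⁷ = -2.689×10⁶ J/kg.
Since ε = −μ/(2a), a = −μ/(2ε) = 7.963×10⁶ m = 7962.9 km.

a ≈ 7960 km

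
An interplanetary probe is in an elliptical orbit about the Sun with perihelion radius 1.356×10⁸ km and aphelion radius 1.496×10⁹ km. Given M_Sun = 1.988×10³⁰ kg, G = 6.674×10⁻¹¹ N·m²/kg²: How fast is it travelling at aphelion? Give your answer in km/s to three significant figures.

v ≈ 3.84 km/s

μ = GM = 6.674×10⁻¹¹ × 1.988×10³⁰ = 1.327×10²⁰ m³/s².
Semi-major axis a = (r_p + r_a)/2 = 8.1580×10⁸ km = 8.158×10¹¹ m.
Vis-viva: v² = μ(2/r − 1/a) = 1.327×10²⁰ × (1.337×10⁻¹² − 1.226×10⁻¹²) = 1.474×10⁷ m²/s².
v = 3839 m/s = 3.839 km/s.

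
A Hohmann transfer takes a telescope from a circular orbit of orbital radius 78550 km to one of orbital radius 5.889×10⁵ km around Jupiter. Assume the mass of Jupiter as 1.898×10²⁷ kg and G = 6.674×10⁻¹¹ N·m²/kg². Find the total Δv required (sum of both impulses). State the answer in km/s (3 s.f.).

Δv_total ≈ 20.7 km/s

μ = GM = 6.674×10⁻¹¹ × 1.898×10²⁷ = 1.267×10¹⁷ m³/s².
r₁ = 78550 km = 7.855×10⁷ m.
r₂ = 5.889×10⁵ km = 5.889×10⁸ m.
Transfer ellipse a_t = (r₁ + r₂)/2 = 3.337×10⁸ m.
At r₁: circular v_c1 = √(μ/r₁) = 40160 m/s; transfer-perijove v_p = √[μ(2/r₁ − 1/a_t)] = 53350 m/s.
Δv₁ = v_p − v_c1 = 13190 m/s.
At r₂: circular v_c2 = √(μ/r₂) = 14670 m/s; transfer-apojove v_a = √[μ(2/r₂ − 1/a_t)] = 7115 m/s.
Δv₂ = v_c2 − v_a = 7551 m/s.
Total Δv = Δv₁ + Δv₂ = 20740 m/s = 20.74 km/s.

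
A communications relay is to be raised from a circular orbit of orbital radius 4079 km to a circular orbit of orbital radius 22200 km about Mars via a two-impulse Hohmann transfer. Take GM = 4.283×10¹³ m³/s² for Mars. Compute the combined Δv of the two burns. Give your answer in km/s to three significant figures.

Δv_total ≈ 1.59 km/s

r₁ = 4079 km = 4.079×10⁶ m.
r₂ = 22200 km = 2.220×10⁷ m.
Transfer ellipse a_t = (r₁ + r₂)/2 = 1.314×10⁷ m.
At r₁: circular v_c1 = √(μ/r₁) = 3240 m/s; transfer-periapsis v_p = √[μ(2/r₁ − 1/a_t)] = 4212 m/s.
Δv₁ = v_p − v_c1 = 971.6 m/s.
At r₂: circular v_c2 = √(μ/r₂) = 1389 m/s; transfer-apoapsis v_a = √[μ(2/r₂ − 1/a_t)] = 773.9 m/s.
Δv₂ = v_c2 − v_a = 615.1 m/s.
Total Δv = Δv₁ + Δv₂ = 1587 m/s = 1.587 km/s.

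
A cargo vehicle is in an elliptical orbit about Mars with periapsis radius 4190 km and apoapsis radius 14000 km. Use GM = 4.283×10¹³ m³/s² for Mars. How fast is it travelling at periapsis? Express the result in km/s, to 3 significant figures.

Semi-major axis a = (r_p + r_a)/2 = 9095.0 km = 9.095×10⁶ m.
Vis-viva: v² = μ(2/r − 1/a) = 4.283×10¹³ × (4.773×10⁻⁷ − 1.100×10⁻⁷) = 1.573×10⁷ m²/s².
v = 3967 m/s = 3.967 km/s.

v ≈ 3.97 km/s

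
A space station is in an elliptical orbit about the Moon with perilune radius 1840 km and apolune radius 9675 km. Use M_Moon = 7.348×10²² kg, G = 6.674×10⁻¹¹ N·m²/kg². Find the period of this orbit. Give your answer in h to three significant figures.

μ = GM = 6.674×10⁻¹¹ × 7.348×10²² = 4.904×10¹² m³/s².
Semi-major axis a = (r_p + r_a)/2 = (1840.0 + 9675.0)/2 = 5757.5 km = 5.758×10⁶ m.
By Kepler's third law T = 2π√(a³/μ) = 2π × 6.238×10³ = 3.920×10⁴ s.
= 10.89 h.

T ≈ 10.9 h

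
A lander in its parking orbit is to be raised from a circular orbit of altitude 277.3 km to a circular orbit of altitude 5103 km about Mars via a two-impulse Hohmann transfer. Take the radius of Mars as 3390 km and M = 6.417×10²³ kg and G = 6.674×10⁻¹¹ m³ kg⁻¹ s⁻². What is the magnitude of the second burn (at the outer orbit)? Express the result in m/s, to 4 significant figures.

Δv ≈ 501.6 m/s

μ = GM = 6.674×10⁻¹¹ × 6.417×10²³ = 4.283×10¹³ m³/s².
r₁ = 3390 + 277.3 = 3667.3 km = 3.6673×10⁶ m.
r₂ = 3390 + 5103 = 8493.0 km = 8.4930×10⁶ m.
Transfer ellipse a_t = (r₁ + r₂)/2 = 6.080×10⁶ m.
At r₁: circular v_c1 = √(μ/r₁) = 3417 m/s; transfer-periapsis v_p = √[μ(2/r₁ − 1/a_t)] = 4039 m/s.
At r₂: circular v_c2 = √(μ/r₂) = 2246 m/s; transfer-apoapsis v_a = √[μ(2/r₂ − 1/a_t)] = 1744 m/s.
Δv₂ = v_c2 − v_a = 501.6 m/s.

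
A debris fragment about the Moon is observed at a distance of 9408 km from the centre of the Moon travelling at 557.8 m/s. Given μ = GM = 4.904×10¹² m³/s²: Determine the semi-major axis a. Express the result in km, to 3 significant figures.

a ≈ 6710 km

r = 9.408×10⁶ m.
Specific orbital energy ε = v²/2 − μ/r = (557.8)²/2 − 4.904×10¹²/9.408×10⁶ = -3.657×10⁵ J/kg.
Since ε = −μ/(2a), a = −μ/(2ε) = 6.705×10⁶ m = 6705.2 km.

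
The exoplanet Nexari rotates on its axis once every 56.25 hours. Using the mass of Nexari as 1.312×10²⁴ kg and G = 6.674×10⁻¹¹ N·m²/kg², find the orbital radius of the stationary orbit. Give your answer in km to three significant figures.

μ = GM = 6.674×10⁻¹¹ × 1.312×10²⁴ = 8.756×10¹³ m³/s².
T = 56.25 hours = 2.025×10⁵ s.
A synchronous orbit has period T, so by Kepler's third law a = (μT²/4π²)^(1/3).
μT²/4π² = 8.756×10¹³ × (2.025×10⁵)² / 39.48 = 9.095×10²² m³.
a = 4.497×10⁷ m = 44971 km.

r_sync ≈ 45000 km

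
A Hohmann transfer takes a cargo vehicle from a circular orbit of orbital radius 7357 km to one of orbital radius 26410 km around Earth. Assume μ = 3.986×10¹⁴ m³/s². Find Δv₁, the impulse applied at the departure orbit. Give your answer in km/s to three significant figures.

Δv ≈ 1.85 km/s

r₁ = 7357 km = 7.357×10⁶ m.
r₂ = 26410 km = 2.641×10⁷ m.
Transfer ellipse a_t = (r₁ + r₂)/2 = 1.688×10⁷ m.
At r₁: circular v_c1 = √(μ/r₁) = 7361 m/s; transfer-perigee v_p = √[μ(2/r₁ − 1/a_t)] = 9206 m/s.
Δv₁ = v_p − v_c1 = 1845 m/s.
= 1.845 km/s.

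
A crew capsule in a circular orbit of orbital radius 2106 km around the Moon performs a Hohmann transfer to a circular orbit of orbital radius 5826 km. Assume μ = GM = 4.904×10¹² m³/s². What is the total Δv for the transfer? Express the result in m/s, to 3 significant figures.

Δv_total ≈ 572 m/s

r₁ = 2106 km = 2.106×10⁶ m.
r₂ = 5826 km = 5.826×10⁶ m.
Transfer ellipse a_t = (r₁ + r₂)/2 = 3.966×10⁶ m.
At r₁: circular v_c1 = √(μ/r₁) = 1526 m/s; transfer-perilune v_p = √[μ(2/r₁ − 1/a_t)] = 1850 m/s.
Δv₁ = v_p − v_c1 = 323.5 m/s.
At r₂: circular v_c2 = √(μ/r₂) = 917.5 m/s; transfer-apolune v_a = √[μ(2/r₂ − 1/a_t)] = 668.6 m/s.
Δv₂ = v_c2 − v_a = 248.9 m/s.
Total Δv = Δv₁ + Δv₂ = 572.4 m/s.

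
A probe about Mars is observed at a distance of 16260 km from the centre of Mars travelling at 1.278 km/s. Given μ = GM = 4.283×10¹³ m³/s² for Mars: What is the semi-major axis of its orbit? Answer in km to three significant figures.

r = 1.626×10⁷ m.
Vis-viva rearranged: 1/a = 2/r − v²/μ = 1.230×10⁻⁷ − 3.813×10⁻⁸ = 8.487×10⁻⁸ m⁻¹.
a = 1.178×10⁷ m = 11783 km.

a ≈ 11800 km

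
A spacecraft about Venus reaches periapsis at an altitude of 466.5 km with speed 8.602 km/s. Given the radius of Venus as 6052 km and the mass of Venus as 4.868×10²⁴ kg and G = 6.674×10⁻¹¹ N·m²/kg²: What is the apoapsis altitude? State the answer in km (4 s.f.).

μ = GM = 6.674×10⁻¹¹ × 4.868×10²⁴ = 3.249×10¹⁴ m³/s².
r_p = 6052 + 466.5 = 6518.5 km = 6.518×10⁶ m.
Specific energy ε = v²/2 − μ/r = -1.284×10⁷ J/kg, so a = −μ/(2ε) = 1.265×10⁷ m.
The apsides satisfy r_p + r_a = 2a, so the apoapsis radius is 2a − r_p = 1.878×10⁷ m = 18776 km.
Apoapsis altitude = 18776 − 6052 = 12724 km.

apoapsis altitude ≈ 12720 km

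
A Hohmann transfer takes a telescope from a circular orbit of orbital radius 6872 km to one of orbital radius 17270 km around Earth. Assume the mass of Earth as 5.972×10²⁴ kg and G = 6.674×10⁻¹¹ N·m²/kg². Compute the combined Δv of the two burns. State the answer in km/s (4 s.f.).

Δv_total ≈ 2.673 km/s

μ = GM = 6.674×10⁻¹¹ × 5.972×10²⁴ = 3.986×10¹⁴ m³/s².
r₁ = 6872 km = 6.872×10⁶ m.
r₂ = 17270 km = 1.727×10⁷ m.
Transfer ellipse a_t = (r₁ + r₂)/2 = 1.207×10⁷ m.
At r₁: circular v_c1 = √(μ/r₁) = 7616 m/s; transfer-perigee v_p = √[μ(2/r₁ − 1/a_t)] = 9109 m/s.
Δv₁ = v_p − v_c1 = 1494 m/s.
At r₂: circular v_c2 = √(μ/r₂) = 4804 m/s; transfer-apogee v_a = √[μ(2/r₂ − 1/a_t)] = 3625 m/s.
Δv₂ = v_c2 − v_a = 1179 m/s.
Total Δv = Δv₁ + Δv₂ = 2673 m/s = 2.673 km/s.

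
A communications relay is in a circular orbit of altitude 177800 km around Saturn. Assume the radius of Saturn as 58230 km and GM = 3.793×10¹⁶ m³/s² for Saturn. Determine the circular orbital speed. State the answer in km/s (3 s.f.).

v ≈ 12.7 km/s

r = 58230 + 177800 = 236030 km = 2.3603×10⁸ m.
For a circular orbit v = √(μ/r) = √(3.793×10¹⁶ / 2.360×10⁸) = √(1.607×10⁸) = 12680 m/s.
That is 12.68 km/s.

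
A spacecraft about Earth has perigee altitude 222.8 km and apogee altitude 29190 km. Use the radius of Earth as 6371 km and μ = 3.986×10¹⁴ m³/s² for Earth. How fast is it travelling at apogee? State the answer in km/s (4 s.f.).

v ≈ 1.873 km/s

r_p = 6371 + 222.8 = 6593.8 km = 6.5938×10⁶ m.
r_a = 6371 + 29190 = 35561 km = 3.5561×10⁷ m.
Semi-major axis a = (r_p + r_a)/2 = 21077 km = 2.108×10⁷ m.
Vis-viva: v² = μ(2/r − 1/a) = 3.986×10¹⁴ × (5.624×10⁻⁸ − 4.744×10⁻⁸) = 3.507×10⁶ m²/s².
v = 1873 m/s = 1.873 km/s.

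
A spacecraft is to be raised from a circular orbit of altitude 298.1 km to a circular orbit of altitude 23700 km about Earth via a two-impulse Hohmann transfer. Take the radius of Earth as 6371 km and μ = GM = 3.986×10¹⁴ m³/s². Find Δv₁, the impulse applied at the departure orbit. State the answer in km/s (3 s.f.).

Δv ≈ 2.16 km/s

r₁ = 6371 + 298.1 = 6669.1 km = 6.6691×10⁶ m.
r₂ = 6371 + 23700 = 30071 km = 3.0071×10⁷ m.
Transfer ellipse a_t = (r₁ + r₂)/2 = 1.837×10⁷ m.
At r₁: circular v_c1 = √(μ/r₁) = 7731 m/s; transfer-perigee v_p = √[μ(2/r₁ − 1/a_t)] = 9891 m/s.
Δv₁ = v_p − v_c1 = 2160 m/s.
= 2.160 km/s.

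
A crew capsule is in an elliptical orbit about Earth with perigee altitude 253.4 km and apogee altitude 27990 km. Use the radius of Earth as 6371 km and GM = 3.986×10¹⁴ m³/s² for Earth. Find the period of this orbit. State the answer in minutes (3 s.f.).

T ≈ 487 minutes

r_p = 6371 + 253.4 = 6624.4 km = 6.6244×10⁶ m.
r_a = 6371 + 27990 = 34361 km = 3.4361×10⁷ m.
Semi-major axis a = (r_p + r_a)/2 = (6624.4 + 34361)/2 = 20493 km = 2.049×10⁷ m.
By Kepler's third law T = 2π√(a³/μ) = 2π × 4.647×10³ = 2.920×10⁴ s.
= 486.6 minutes.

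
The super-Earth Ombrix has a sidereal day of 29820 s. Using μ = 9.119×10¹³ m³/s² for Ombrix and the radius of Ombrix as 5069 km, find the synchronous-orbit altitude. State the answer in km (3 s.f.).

h_sync ≈ 7640 km

A synchronous orbit has period T, so by Kepler's third law a = (μT²/4π²)^(1/3).
μT²/4π² = 9.119×10¹³ × (2.982×10⁴)² / 39.48 = 2.054×10²¹ m³.
a = 1.271×10⁷ m = 12712 km.
Altitude h = a − R = 12712 − 5069 = 7642.6 km.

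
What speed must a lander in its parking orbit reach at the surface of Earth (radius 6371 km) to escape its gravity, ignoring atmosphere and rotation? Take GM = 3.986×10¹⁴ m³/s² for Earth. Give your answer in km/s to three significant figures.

v_esc ≈ 11.2 km/s

r = R = 6.371×10⁶ m.
Escape speed v_esc = √(2μ/r) = √(2 × 3.986×10¹⁴ / 6.371×10⁶) = √(1.251×10⁸) = 11190 m/s.
= 11.19 km/s.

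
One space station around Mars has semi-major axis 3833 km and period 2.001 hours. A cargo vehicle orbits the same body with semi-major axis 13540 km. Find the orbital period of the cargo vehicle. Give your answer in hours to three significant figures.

Kepler's third law: T² ∝ a³, so T₂ = T₁ (a₂/a₁)^(3/2).
a₂/a₁ = 3.532, (a₂/a₁)^(3/2) = 6.639.
T₂ = 2.001 × 6.639 = 13.29 hours.

T₂ ≈ 13.3 hours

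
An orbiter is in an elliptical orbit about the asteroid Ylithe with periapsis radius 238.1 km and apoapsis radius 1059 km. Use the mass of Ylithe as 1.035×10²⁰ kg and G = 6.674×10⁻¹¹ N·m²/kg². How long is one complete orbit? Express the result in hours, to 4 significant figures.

T ≈ 10.97 hours

μ = GM = 6.674×10⁻¹¹ × 1.035×10²⁰ = 6.908×10⁹ m³/s².
Semi-major axis a = (r_p + r_a)/2 = (238.10 + 1059.0)/2 = 648.55 km = 6.486×10⁵ m.
By Kepler's third law T = 2π√(a³/μ) = 2π × 6.284×10³ = 3.948×10⁴ s.
= 10.97 hours.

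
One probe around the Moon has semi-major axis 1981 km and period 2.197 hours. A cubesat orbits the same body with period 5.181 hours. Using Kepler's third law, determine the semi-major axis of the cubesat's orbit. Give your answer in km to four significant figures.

Kepler's third law: a³ ∝ T², so a₂ = a₁ (T₂/T₁)^(2/3).
T₂/T₁ = 2.358, (T₂/T₁)^(2/3) = 1.772.
a₂ = 1981 × 1.772 = 3510 km.

a₂ ≈ 3510 km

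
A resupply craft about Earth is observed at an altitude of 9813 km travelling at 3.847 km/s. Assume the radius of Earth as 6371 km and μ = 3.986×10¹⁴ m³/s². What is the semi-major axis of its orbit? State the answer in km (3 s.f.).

a ≈ 11600 km

r = 6371 + 9813 = 16184 km = 1.618×10⁷ m.
Specific orbital energy ε = v²/2 − μ/r = (3847)²/2 − 3.986×10¹⁴/1.618×10⁷ = -1.723×10⁷ J/kg.
Since ε = −μ/(2a), a = −μ/(2ε) = 1.157×10⁷ m = 11567 km.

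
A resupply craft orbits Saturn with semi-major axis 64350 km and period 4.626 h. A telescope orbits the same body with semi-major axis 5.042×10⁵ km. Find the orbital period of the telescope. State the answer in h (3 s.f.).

Kepler's third law: T² ∝ a³, so T₂ = T₁ (a₂/a₁)^(3/2).
a₂/a₁ = 7.835, (a₂/a₁)^(3/2) = 21.93.
T₂ = 4.626 × 21.93 = 101.5 h.

T₂ ≈ 101 h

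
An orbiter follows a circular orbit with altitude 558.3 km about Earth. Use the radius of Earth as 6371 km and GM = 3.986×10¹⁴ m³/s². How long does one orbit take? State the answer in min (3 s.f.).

r = 6371 + 558.3 = 6929.3 km = 6.9293×10⁶ m.
Kepler's third law: T = 2π√(r³/μ) = 2π√((6.929×10⁶)³ / 3.986×10¹⁴).
r³/μ = 8.347×10⁵ s², so T = 2π × 9.136×10² = 5.740×10³ s.
Converting: 5.740×10³ s ÷ 60.00 = 95.67 min.

T ≈ 95.7 min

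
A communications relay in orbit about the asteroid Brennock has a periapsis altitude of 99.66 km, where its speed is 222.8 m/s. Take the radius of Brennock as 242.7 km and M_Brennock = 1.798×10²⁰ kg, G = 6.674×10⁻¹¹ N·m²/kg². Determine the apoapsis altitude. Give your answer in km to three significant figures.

apoapsis altitude ≈ 588 km

μ = GM = 6.674×10⁻¹¹ × 1.798×10²⁰ = 1.200×10¹⁰ m³/s².
r_p = 242.7 + 99.66 = 342.36 km = 3.424×10⁵ m.
Specific energy ε = v²/2 − μ/r = -1.023×10⁴ J/kg, so a = −μ/(2ε) = 5.865×10⁵ m.
The apsides satisfy r_p + r_a = 2a, so the apoapsis radius is 2a − r_p = 8.306×10⁵ m = 830.59 km.
Apoapsis altitude = 830.59 − 242.7 = 587.89 km.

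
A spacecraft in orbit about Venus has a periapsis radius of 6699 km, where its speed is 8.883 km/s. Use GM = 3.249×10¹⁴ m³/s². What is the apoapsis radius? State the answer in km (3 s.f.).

r_p = 6.699×10⁶ m.
Specific energy ε = v²/2 − μ/r = -9.046×10⁶ J/kg, so a = −μ/(2ε) = 1.796×10⁷ m.
The apsides satisfy r_p + r_a = 2a, so the apoapsis radius is 2a − r_p = 2.922×10⁷ m = 29218 km.

apoapsis radius ≈ 29200 km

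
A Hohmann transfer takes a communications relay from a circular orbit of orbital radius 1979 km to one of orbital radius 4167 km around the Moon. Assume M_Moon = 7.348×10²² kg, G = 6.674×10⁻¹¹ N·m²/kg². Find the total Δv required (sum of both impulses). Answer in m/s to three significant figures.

μ = GM = 6.674×10⁻¹¹ × 7.348×10²² = 4.904×10¹² m³/s².
r₁ = 1979 km = 1.979×10⁶ m.
r₂ = 4167 km = 4.167×10⁶ m.
Transfer ellipse a_t = (r₁ + r₂)/2 = 3.073×10⁶ m.
At r₁: circular v_c1 = √(μ/r₁) = 1574 m/s; transfer-perilune v_p = √[μ(2/r₁ − 1/a_t)] = 1833 m/s.
Δv₁ = v_p − v_c1 = 258.9 m/s.
At r₂: circular v_c2 = √(μ/r₂) = 1085 m/s; transfer-apolune v_a = √[μ(2/r₂ − 1/a_t)] = 870.6 m/s.
Δv₂ = v_c2 − v_a = 214.3 m/s.
Total Δv = Δv₁ + Δv₂ = 473.2 m/s.

Δv_total ≈ 473 m/s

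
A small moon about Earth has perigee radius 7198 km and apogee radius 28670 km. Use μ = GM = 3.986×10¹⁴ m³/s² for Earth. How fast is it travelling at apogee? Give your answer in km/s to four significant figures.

v ≈ 2.362 km/s

Semi-major axis a = (r_p + r_a)/2 = 17934 km = 1.793×10⁷ m.
Vis-viva: v² = μ(2/r − 1/a) = 3.986×10¹⁴ × (6.976×10⁻⁸ − 5.576×10⁻⁸) = 5.580×10⁶ m²/s².
v = 2362 m/s = 2.362 km/s.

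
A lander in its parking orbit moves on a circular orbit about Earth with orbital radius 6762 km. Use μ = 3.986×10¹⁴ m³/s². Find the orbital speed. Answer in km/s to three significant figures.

r = 6762 km = 6.762×10⁶ m.
For a circular orbit v = √(μ/r) = √(3.986×10¹⁴ / 6.762×10⁶) = √(5.895×10⁷) = 7678 m/s.
That is 7.678 km/s.

v ≈ 7.68 km/s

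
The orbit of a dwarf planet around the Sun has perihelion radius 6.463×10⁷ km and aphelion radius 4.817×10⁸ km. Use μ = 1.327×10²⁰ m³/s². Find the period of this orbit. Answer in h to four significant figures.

T ≈ 21630 h

Semi-major axis a = (r_p + r_a)/2 = (6.4630×10⁷ + 4.8170×10⁸)/2 = 2.7316×10⁸ km = 2.732×10¹¹ m.
By Kepler's third law T = 2π√(a³/μ) = 2π × 1.239×10⁷ = 7.787×10⁷ s.
= 21630 h.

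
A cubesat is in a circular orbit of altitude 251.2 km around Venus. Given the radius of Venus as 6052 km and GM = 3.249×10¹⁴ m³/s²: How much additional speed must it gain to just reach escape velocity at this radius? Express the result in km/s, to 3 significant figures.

r = 6052 + 251.2 = 6303.2 km = 6.3032×10⁶ m.
Circular speed v_c = √(μ/r) = 7180 m/s.
Escape speed v_esc = √(2μ/r) = √2 × v_c = 10150 m/s.
Δv = v_esc − v_c = 2974 m/s = 2.974 km/s.

Δv ≈ 2.97 km/s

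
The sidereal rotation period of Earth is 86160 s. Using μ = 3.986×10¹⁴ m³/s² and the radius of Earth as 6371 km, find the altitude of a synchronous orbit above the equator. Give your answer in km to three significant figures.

h_sync ≈ 35800 km

A synchronous orbit has period T, so by Kepler's third law a = (μT²/4π²)^(1/3).
μT²/4π² = 3.986×10¹⁴ × (8.616×10⁴)² / 39.48 = 7.495×10²² m³.
a = 4.216×10⁷ m = 42163 km.
Altitude h = a − R = 42163 − 6371 = 35792 km.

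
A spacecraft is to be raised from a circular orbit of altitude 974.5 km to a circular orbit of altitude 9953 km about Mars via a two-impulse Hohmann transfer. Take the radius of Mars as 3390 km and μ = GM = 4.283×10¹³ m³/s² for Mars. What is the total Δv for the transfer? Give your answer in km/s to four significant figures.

r₁ = 3390 + 974.5 = 4364.5 km = 4.3645×10⁶ m.
r₂ = 3390 + 9953 = 13343 km = 1.3343×10⁷ m.
Transfer ellipse a_t = (r₁ + r₂)/2 = 8.854×10⁶ m.
At r₁: circular v_c1 = √(μ/r₁) = 3133 m/s; transfer-periapsis v_p = √[μ(2/r₁ − 1/a_t)] = 3846 m/s.
Δv₁ = v_p − v_c1 = 713.0 m/s.
At r₂: circular v_c2 = √(μ/r₂) = 1792 m/s; transfer-apoapsis v_a = √[μ(2/r₂ − 1/a_t)] = 1258 m/s.
Δv₂ = v_c2 − v_a = 533.7 m/s.
Total Δv = Δv₁ + Δv₂ = 1247 m/s = 1.247 km/s.

Δv_total ≈ 1.247 km/s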